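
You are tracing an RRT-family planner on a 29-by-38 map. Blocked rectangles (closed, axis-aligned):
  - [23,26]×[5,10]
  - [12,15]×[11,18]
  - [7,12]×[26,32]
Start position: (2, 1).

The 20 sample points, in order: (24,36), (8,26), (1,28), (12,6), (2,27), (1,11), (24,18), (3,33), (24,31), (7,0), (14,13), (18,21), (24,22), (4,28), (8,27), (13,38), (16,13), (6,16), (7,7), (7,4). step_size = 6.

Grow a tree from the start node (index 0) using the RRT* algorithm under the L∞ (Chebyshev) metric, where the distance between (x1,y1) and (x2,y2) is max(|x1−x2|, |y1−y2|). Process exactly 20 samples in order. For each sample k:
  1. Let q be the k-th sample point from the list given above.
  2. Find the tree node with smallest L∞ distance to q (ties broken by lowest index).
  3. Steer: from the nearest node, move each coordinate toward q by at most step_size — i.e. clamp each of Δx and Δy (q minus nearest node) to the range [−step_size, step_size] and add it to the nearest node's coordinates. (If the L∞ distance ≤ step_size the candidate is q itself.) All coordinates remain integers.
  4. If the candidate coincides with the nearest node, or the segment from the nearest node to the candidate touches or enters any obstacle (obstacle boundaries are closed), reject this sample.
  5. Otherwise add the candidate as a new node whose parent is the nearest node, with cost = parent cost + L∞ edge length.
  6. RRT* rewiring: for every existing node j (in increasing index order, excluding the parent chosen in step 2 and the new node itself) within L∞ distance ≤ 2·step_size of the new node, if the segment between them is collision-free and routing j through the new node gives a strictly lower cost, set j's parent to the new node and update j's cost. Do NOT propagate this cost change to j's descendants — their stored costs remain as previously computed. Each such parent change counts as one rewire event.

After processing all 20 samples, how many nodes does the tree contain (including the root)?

1. q=(24,36) nearest=0 d=35 new=(8,7) → add node 1 parent=0 cost=6
2. q=(8,26) nearest=1 d=19 new=(8,13) → add node 2 parent=1 cost=12
3. q=(1,28) nearest=2 d=15 new=(2,19) → add node 3 parent=2 cost=18
4. q=(12,6) nearest=1 d=4 new=(12,6) → add node 4 parent=1 cost=10
5. q=(2,27) nearest=3 d=8 new=(2,25) → add node 5 parent=3 cost=24
6. q=(1,11) nearest=1 d=7 new=(2,11) → add node 6 parent=1 cost=12
7. q=(24,18) nearest=4 d=12 new=(18,12) → add node 7 parent=4 cost=16
8. q=(3,33) nearest=5 d=8 new=(3,31) → add node 8 parent=5 cost=30
9. q=(24,31) nearest=2 d=18 new=(14,19) → blocked by [12,15]×[11,18], reject
10. q=(7,0) nearest=0 d=5 new=(7,0) → add node 9 parent=0 cost=5
11. q=(14,13) nearest=7 d=4 new=(14,13) → blocked by [12,15]×[11,18], reject
12. q=(18,21) nearest=7 d=9 new=(18,18) → add node 10 parent=7 cost=22
13. q=(24,22) nearest=10 d=6 new=(24,22) → add node 11 parent=10 cost=28
14. q=(4,28) nearest=5 d=3 new=(4,28) → add node 12 parent=5 cost=27
15. q=(8,27) nearest=12 d=4 new=(8,27) → blocked by [7,12]×[26,32], reject
16. q=(13,38) nearest=8 d=10 new=(9,37) → add node 13 parent=8 cost=36
17. q=(16,13) nearest=7 d=2 new=(16,13) → add node 14 parent=7 cost=18; rewire 11→14 (27<28)
18. q=(6,16) nearest=2 d=3 new=(6,16) → add node 15 parent=2 cost=15
19. q=(7,7) nearest=1 d=1 new=(7,7) → add node 16 parent=1 cost=7
20. q=(7,4) nearest=1 d=3 new=(7,4) → add node 17 parent=1 cost=9

Node count: 18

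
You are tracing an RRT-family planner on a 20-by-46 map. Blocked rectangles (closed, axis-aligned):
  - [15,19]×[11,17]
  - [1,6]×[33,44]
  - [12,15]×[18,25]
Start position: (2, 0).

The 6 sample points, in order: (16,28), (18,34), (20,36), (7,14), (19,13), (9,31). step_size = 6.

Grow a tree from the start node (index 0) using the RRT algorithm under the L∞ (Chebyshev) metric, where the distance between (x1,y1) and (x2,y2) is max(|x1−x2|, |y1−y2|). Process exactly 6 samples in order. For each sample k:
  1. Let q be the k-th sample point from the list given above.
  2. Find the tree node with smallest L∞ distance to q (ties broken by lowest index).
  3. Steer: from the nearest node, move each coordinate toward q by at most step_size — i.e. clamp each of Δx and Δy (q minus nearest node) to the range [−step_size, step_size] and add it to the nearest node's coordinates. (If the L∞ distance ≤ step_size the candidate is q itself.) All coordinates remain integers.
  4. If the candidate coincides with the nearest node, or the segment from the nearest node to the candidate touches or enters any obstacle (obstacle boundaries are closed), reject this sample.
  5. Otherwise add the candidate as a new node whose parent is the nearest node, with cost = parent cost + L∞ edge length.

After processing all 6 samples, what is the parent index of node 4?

Parent of node 4: 3

1. q=(16,28) nearest=0 d=28 new=(8,6) → add node 1 parent=0 cost=6
2. q=(18,34) nearest=1 d=28 new=(14,12) → add node 2 parent=1 cost=12
3. q=(20,36) nearest=2 d=24 new=(20,18) → blocked by [15,19]×[11,17], reject
4. q=(7,14) nearest=2 d=7 new=(8,14) → add node 3 parent=2 cost=18
5. q=(19,13) nearest=2 d=5 new=(19,13) → blocked by [15,19]×[11,17], reject
6. q=(9,31) nearest=3 d=17 new=(9,20) → add node 4 parent=3 cost=24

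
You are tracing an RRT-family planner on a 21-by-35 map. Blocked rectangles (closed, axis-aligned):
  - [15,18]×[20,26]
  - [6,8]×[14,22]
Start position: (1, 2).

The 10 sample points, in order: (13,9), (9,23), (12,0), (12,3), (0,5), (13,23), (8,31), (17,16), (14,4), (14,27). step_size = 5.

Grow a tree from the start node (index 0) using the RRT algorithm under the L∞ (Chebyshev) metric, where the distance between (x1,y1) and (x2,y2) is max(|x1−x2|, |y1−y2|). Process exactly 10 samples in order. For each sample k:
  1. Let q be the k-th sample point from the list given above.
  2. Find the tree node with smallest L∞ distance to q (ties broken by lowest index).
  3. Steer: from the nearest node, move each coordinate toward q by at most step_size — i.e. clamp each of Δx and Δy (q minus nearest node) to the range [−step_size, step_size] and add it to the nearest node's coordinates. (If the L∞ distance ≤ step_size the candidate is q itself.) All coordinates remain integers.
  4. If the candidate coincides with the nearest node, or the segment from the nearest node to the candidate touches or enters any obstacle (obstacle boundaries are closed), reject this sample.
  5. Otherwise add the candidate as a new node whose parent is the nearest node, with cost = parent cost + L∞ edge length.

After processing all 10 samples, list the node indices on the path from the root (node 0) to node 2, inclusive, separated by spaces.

1. q=(13,9) nearest=0 d=12 new=(6,7) → add node 1 parent=0 cost=5
2. q=(9,23) nearest=1 d=16 new=(9,12) → add node 2 parent=1 cost=10
3. q=(12,0) nearest=1 d=7 new=(11,2) → add node 3 parent=1 cost=10
4. q=(12,3) nearest=3 d=1 new=(12,3) → add node 4 parent=3 cost=11
5. q=(0,5) nearest=0 d=3 new=(0,5) → add node 5 parent=0 cost=3
6. q=(13,23) nearest=2 d=11 new=(13,17) → add node 6 parent=2 cost=15
7. q=(8,31) nearest=6 d=14 new=(8,22) → blocked by [6,8]×[14,22], reject
8. q=(17,16) nearest=6 d=4 new=(17,16) → add node 7 parent=6 cost=19
9. q=(14,4) nearest=4 d=2 new=(14,4) → add node 8 parent=4 cost=13
10. q=(14,27) nearest=6 d=10 new=(14,22) → add node 9 parent=6 cost=20

Path: 0 1 2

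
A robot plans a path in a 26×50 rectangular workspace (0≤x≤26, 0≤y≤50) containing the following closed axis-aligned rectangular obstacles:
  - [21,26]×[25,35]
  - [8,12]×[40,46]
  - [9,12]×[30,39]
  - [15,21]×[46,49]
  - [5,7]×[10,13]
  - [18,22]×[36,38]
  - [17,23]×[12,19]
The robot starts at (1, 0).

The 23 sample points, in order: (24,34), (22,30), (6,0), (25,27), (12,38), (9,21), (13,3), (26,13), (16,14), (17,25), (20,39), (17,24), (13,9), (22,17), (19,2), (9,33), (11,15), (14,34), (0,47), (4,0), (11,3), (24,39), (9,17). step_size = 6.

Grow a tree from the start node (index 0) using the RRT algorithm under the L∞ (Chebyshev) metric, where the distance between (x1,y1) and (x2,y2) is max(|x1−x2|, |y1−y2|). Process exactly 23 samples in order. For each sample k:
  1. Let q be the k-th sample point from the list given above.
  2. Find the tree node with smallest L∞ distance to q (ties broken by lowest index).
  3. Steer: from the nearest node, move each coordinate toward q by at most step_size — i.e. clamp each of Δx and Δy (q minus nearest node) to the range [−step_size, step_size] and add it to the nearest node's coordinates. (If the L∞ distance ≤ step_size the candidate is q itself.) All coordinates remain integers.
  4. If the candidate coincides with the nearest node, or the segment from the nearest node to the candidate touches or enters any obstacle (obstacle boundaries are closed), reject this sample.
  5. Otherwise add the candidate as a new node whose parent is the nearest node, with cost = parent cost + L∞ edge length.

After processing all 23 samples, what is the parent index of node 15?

Parent of node 15: 6

1. q=(24,34) nearest=0 d=34 new=(7,6) → add node 1 parent=0 cost=6
2. q=(22,30) nearest=1 d=24 new=(13,12) → add node 2 parent=1 cost=12
3. q=(6,0) nearest=0 d=5 new=(6,0) → add node 3 parent=0 cost=5
4. q=(25,27) nearest=2 d=15 new=(19,18) → blocked by [17,23]×[12,19], reject
5. q=(12,38) nearest=2 d=26 new=(12,18) → add node 4 parent=2 cost=18
6. q=(9,21) nearest=4 d=3 new=(9,21) → add node 5 parent=4 cost=21
7. q=(13,3) nearest=1 d=6 new=(13,3) → add node 6 parent=1 cost=12
8. q=(26,13) nearest=2 d=13 new=(19,13) → blocked by [17,23]×[12,19], reject
9. q=(16,14) nearest=2 d=3 new=(16,14) → add node 7 parent=2 cost=15
10. q=(17,25) nearest=4 d=7 new=(17,24) → add node 8 parent=4 cost=24
11. q=(20,39) nearest=8 d=15 new=(20,30) → add node 9 parent=8 cost=30
12. q=(17,24) nearest=8 d=0 → coincident, reject
13. q=(13,9) nearest=2 d=3 new=(13,9) → add node 10 parent=2 cost=15
14. q=(22,17) nearest=7 d=6 new=(22,17) → blocked by [17,23]×[12,19], reject
15. q=(19,2) nearest=6 d=6 new=(19,2) → add node 11 parent=6 cost=18
16. q=(9,33) nearest=8 d=9 new=(11,30) → blocked by [9,12]×[30,39], reject
17. q=(11,15) nearest=2 d=3 new=(11,15) → add node 12 parent=2 cost=15
18. q=(14,34) nearest=9 d=6 new=(14,34) → add node 13 parent=9 cost=36
19. q=(0,47) nearest=13 d=14 new=(8,40) → blocked by [8,12]×[40,46], reject
20. q=(4,0) nearest=3 d=2 new=(4,0) → add node 14 parent=3 cost=7
21. q=(11,3) nearest=6 d=2 new=(11,3) → add node 15 parent=6 cost=14
22. q=(24,39) nearest=9 d=9 new=(24,36) → blocked by [21,26]×[25,35], reject
23. q=(9,17) nearest=12 d=2 new=(9,17) → add node 16 parent=12 cost=17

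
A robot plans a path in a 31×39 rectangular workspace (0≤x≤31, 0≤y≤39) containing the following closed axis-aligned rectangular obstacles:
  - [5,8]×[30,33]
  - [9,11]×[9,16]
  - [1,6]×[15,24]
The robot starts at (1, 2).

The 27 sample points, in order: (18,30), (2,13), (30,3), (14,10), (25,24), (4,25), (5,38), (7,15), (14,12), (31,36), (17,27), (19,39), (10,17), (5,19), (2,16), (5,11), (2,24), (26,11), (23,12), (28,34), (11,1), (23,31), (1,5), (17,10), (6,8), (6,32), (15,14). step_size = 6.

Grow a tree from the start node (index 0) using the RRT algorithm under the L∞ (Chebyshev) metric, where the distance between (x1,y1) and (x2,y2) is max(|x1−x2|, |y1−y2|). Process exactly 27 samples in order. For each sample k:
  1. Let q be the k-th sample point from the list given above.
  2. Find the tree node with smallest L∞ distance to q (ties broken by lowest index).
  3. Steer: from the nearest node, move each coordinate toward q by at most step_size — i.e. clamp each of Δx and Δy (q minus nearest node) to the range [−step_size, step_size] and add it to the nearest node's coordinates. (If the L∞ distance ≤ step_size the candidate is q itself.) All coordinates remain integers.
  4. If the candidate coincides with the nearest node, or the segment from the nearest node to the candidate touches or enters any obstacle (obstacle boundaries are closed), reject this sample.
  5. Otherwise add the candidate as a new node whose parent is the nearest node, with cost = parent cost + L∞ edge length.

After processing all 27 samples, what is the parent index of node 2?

Parent of node 2: 1

1. q=(18,30) nearest=0 d=28 new=(7,8) → add node 1 parent=0 cost=6
2. q=(2,13) nearest=1 d=5 new=(2,13) → add node 2 parent=1 cost=11
3. q=(30,3) nearest=1 d=23 new=(13,3) → add node 3 parent=1 cost=12
4. q=(14,10) nearest=1 d=7 new=(13,10) → blocked by [9,11]×[9,16], reject
5. q=(25,24) nearest=1 d=18 new=(13,14) → blocked by [9,11]×[9,16], reject
6. q=(4,25) nearest=2 d=12 new=(4,19) → blocked by [1,6]×[15,24], reject
7. q=(5,38) nearest=2 d=25 new=(5,19) → blocked by [1,6]×[15,24], reject
8. q=(7,15) nearest=2 d=5 new=(7,15) → add node 4 parent=2 cost=16
9. q=(14,12) nearest=1 d=7 new=(13,12) → blocked by [9,11]×[9,16], reject
10. q=(31,36) nearest=4 d=24 new=(13,21) → add node 5 parent=4 cost=22
11. q=(17,27) nearest=5 d=6 new=(17,27) → add node 6 parent=5 cost=28
12. q=(19,39) nearest=6 d=12 new=(19,33) → add node 7 parent=6 cost=34
13. q=(10,17) nearest=4 d=3 new=(10,17) → add node 8 parent=4 cost=19
14. q=(5,19) nearest=4 d=4 new=(5,19) → blocked by [1,6]×[15,24], reject
15. q=(2,16) nearest=2 d=3 new=(2,16) → blocked by [1,6]×[15,24], reject
16. q=(5,11) nearest=1 d=3 new=(5,11) → add node 9 parent=1 cost=9
17. q=(2,24) nearest=8 d=8 new=(4,23) → blocked by [1,6]×[15,24], reject
18. q=(26,11) nearest=3 d=13 new=(19,9) → add node 10 parent=3 cost=18
19. q=(23,12) nearest=10 d=4 new=(23,12) → add node 11 parent=10 cost=22
20. q=(28,34) nearest=7 d=9 new=(25,34) → add node 12 parent=7 cost=40
21. q=(11,1) nearest=3 d=2 new=(11,1) → add node 13 parent=3 cost=14
22. q=(23,31) nearest=12 d=3 new=(23,31) → add node 14 parent=12 cost=43
23. q=(1,5) nearest=0 d=3 new=(1,5) → add node 15 parent=0 cost=3
24. q=(17,10) nearest=10 d=2 new=(17,10) → add node 16 parent=10 cost=20
25. q=(6,8) nearest=1 d=1 new=(6,8) → add node 17 parent=1 cost=7
26. q=(6,32) nearest=5 d=11 new=(7,27) → add node 18 parent=5 cost=28
27. q=(15,14) nearest=16 d=4 new=(15,14) → add node 19 parent=16 cost=24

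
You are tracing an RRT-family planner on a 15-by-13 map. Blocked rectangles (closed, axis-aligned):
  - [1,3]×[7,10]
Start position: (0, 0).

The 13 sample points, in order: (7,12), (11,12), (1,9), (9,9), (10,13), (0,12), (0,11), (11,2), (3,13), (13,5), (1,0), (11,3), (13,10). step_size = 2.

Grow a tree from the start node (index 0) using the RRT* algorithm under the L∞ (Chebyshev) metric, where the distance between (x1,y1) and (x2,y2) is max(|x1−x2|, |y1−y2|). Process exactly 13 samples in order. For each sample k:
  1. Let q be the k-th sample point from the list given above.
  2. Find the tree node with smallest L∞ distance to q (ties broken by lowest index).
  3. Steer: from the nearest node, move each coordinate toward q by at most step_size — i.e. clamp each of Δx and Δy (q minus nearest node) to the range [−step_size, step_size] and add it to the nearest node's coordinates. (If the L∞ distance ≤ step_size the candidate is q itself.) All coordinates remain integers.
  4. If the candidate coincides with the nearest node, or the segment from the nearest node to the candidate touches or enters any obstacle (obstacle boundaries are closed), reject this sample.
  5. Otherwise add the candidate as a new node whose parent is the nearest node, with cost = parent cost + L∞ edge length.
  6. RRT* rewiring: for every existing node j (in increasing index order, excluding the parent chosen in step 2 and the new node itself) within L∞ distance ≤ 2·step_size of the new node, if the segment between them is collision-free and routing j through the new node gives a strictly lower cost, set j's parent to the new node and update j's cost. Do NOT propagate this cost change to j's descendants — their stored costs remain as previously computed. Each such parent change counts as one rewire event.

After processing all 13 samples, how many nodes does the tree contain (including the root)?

1. q=(7,12) nearest=0 d=12 new=(2,2) → add node 1 parent=0 cost=2
2. q=(11,12) nearest=1 d=10 new=(4,4) → add node 2 parent=1 cost=4
3. q=(1,9) nearest=2 d=5 new=(2,6) → add node 3 parent=2 cost=6
4. q=(9,9) nearest=2 d=5 new=(6,6) → add node 4 parent=2 cost=6
5. q=(10,13) nearest=4 d=7 new=(8,8) → add node 5 parent=4 cost=8
6. q=(0,12) nearest=3 d=6 new=(0,8) → blocked by [1,3]×[7,10], reject
7. q=(0,11) nearest=3 d=5 new=(0,8) → blocked by [1,3]×[7,10], reject
8. q=(11,2) nearest=4 d=5 new=(8,4) → add node 6 parent=4 cost=8
9. q=(3,13) nearest=5 d=5 new=(6,10) → add node 7 parent=5 cost=10
10. q=(13,5) nearest=5 d=5 new=(10,6) → add node 8 parent=5 cost=10
11. q=(1,0) nearest=0 d=1 new=(1,0) → add node 9 parent=0 cost=1
12. q=(11,3) nearest=6 d=3 new=(10,3) → add node 10 parent=6 cost=10
13. q=(13,10) nearest=8 d=4 new=(12,8) → add node 11 parent=8 cost=12

Node count: 12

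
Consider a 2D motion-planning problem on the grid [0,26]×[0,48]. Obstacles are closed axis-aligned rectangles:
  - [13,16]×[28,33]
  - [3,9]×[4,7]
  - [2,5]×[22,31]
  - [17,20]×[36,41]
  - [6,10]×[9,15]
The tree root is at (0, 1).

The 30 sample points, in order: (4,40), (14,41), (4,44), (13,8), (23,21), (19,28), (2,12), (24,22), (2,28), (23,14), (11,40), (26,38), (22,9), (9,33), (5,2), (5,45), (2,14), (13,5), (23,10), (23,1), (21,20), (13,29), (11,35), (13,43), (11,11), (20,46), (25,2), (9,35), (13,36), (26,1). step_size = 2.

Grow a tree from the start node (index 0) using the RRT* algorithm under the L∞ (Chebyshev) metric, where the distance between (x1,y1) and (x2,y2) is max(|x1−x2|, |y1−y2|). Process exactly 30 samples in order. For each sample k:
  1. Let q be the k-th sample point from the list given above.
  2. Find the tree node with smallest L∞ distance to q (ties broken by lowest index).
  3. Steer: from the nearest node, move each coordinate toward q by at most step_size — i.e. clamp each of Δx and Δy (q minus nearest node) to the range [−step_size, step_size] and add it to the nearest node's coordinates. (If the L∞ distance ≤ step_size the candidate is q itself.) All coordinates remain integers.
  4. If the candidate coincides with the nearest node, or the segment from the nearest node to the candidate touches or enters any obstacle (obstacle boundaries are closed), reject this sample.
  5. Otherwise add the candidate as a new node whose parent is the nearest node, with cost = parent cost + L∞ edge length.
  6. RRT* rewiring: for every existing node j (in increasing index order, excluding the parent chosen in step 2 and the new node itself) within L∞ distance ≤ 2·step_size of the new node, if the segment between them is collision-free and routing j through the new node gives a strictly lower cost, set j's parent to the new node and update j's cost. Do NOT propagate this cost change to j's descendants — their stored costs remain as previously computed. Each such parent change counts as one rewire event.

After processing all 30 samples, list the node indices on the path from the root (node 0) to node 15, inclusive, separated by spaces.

Path: 0 1 2 3 4 6 7 8 9 10 12 15

1. q=(4,40) nearest=0 d=39 new=(2,3) → add node 1 parent=0 cost=2
2. q=(14,41) nearest=1 d=38 new=(4,5) → blocked by [3,9]×[4,7], reject
3. q=(4,44) nearest=1 d=41 new=(4,5) → blocked by [3,9]×[4,7], reject
4. q=(13,8) nearest=1 d=11 new=(4,5) → blocked by [3,9]×[4,7], reject
5. q=(23,21) nearest=1 d=21 new=(4,5) → blocked by [3,9]×[4,7], reject
6. q=(19,28) nearest=1 d=25 new=(4,5) → blocked by [3,9]×[4,7], reject
7. q=(2,12) nearest=1 d=9 new=(2,5) → add node 2 parent=1 cost=4
8. q=(24,22) nearest=1 d=22 new=(4,5) → blocked by [3,9]×[4,7], reject
9. q=(2,28) nearest=2 d=23 new=(2,7) → add node 3 parent=2 cost=6
10. q=(23,14) nearest=1 d=21 new=(4,5) → blocked by [3,9]×[4,7], reject
11. q=(11,40) nearest=3 d=33 new=(4,9) → add node 4 parent=3 cost=8
12. q=(26,38) nearest=4 d=29 new=(6,11) → blocked by [6,10]×[9,15], reject
13. q=(22,9) nearest=4 d=18 new=(6,9) → blocked by [6,10]×[9,15], reject
14. q=(9,33) nearest=4 d=24 new=(6,11) → blocked by [6,10]×[9,15], reject
15. q=(5,2) nearest=1 d=3 new=(4,2) → add node 5 parent=1 cost=4
16. q=(5,45) nearest=4 d=36 new=(5,11) → add node 6 parent=4 cost=10
17. q=(2,14) nearest=6 d=3 new=(3,13) → add node 7 parent=6 cost=12
18. q=(13,5) nearest=6 d=8 new=(7,9) → blocked by [6,10]×[9,15], reject
19. q=(23,10) nearest=6 d=18 new=(7,10) → blocked by [6,10]×[9,15], reject
20. q=(23,1) nearest=6 d=18 new=(7,9) → blocked by [6,10]×[9,15], reject
21. q=(21,20) nearest=6 d=16 new=(7,13) → blocked by [6,10]×[9,15], reject
22. q=(13,29) nearest=7 d=16 new=(5,15) → add node 8 parent=7 cost=14
23. q=(11,35) nearest=8 d=20 new=(7,17) → add node 9 parent=8 cost=16
24. q=(13,43) nearest=9 d=26 new=(9,19) → add node 10 parent=9 cost=18
25. q=(11,11) nearest=6 d=6 new=(7,11) → blocked by [6,10]×[9,15], reject
26. q=(20,46) nearest=10 d=27 new=(11,21) → add node 11 parent=10 cost=20
27. q=(25,2) nearest=10 d=17 new=(11,17) → add node 12 parent=10 cost=20
28. q=(9,35) nearest=11 d=14 new=(9,23) → add node 13 parent=11 cost=22
29. q=(13,36) nearest=13 d=13 new=(11,25) → add node 14 parent=13 cost=24
30. q=(26,1) nearest=12 d=16 new=(13,15) → add node 15 parent=12 cost=22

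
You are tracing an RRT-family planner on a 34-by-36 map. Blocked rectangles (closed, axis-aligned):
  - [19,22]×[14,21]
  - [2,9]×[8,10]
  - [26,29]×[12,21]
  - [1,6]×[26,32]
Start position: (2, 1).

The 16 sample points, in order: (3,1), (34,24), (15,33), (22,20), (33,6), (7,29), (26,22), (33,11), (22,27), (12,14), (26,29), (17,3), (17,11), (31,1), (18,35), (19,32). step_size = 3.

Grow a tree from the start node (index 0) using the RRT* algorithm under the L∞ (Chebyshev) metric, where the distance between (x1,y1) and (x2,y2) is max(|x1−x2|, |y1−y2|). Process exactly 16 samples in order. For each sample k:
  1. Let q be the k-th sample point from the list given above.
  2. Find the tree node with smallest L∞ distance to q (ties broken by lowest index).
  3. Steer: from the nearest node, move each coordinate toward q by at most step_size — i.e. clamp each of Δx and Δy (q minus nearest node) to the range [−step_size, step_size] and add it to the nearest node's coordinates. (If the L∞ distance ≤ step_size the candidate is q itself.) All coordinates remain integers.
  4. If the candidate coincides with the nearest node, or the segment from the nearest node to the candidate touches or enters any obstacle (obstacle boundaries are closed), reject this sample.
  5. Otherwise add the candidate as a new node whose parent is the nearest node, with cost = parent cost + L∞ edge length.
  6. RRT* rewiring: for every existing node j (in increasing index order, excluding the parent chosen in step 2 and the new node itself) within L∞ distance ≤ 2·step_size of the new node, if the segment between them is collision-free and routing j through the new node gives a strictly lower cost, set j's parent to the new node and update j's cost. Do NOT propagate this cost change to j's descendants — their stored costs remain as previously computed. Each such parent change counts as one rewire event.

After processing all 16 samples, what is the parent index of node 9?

1. q=(3,1) nearest=0 d=1 new=(3,1) → add node 1 parent=0 cost=1
2. q=(34,24) nearest=1 d=31 new=(6,4) → add node 2 parent=1 cost=4
3. q=(15,33) nearest=2 d=29 new=(9,7) → add node 3 parent=2 cost=7
4. q=(22,20) nearest=3 d=13 new=(12,10) → add node 4 parent=3 cost=10
5. q=(33,6) nearest=4 d=21 new=(15,7) → add node 5 parent=4 cost=13
6. q=(7,29) nearest=4 d=19 new=(9,13) → add node 6 parent=4 cost=13
7. q=(26,22) nearest=4 d=14 new=(15,13) → add node 7 parent=4 cost=13
8. q=(33,11) nearest=5 d=18 new=(18,10) → add node 8 parent=5 cost=16
9. q=(22,27) nearest=6 d=14 new=(12,16) → add node 9 parent=6 cost=16
10. q=(12,14) nearest=9 d=2 new=(12,14) → add node 10 parent=9 cost=18
11. q=(26,29) nearest=9 d=14 new=(15,19) → add node 11 parent=9 cost=19
12. q=(17,3) nearest=5 d=4 new=(17,4) → add node 12 parent=5 cost=16
13. q=(17,11) nearest=8 d=1 new=(17,11) → add node 13 parent=8 cost=17
14. q=(31,1) nearest=8 d=13 new=(21,7) → add node 14 parent=8 cost=19
15. q=(18,35) nearest=11 d=16 new=(18,22) → add node 15 parent=11 cost=22
16. q=(19,32) nearest=15 d=10 new=(19,25) → add node 16 parent=15 cost=25

Parent of node 9: 6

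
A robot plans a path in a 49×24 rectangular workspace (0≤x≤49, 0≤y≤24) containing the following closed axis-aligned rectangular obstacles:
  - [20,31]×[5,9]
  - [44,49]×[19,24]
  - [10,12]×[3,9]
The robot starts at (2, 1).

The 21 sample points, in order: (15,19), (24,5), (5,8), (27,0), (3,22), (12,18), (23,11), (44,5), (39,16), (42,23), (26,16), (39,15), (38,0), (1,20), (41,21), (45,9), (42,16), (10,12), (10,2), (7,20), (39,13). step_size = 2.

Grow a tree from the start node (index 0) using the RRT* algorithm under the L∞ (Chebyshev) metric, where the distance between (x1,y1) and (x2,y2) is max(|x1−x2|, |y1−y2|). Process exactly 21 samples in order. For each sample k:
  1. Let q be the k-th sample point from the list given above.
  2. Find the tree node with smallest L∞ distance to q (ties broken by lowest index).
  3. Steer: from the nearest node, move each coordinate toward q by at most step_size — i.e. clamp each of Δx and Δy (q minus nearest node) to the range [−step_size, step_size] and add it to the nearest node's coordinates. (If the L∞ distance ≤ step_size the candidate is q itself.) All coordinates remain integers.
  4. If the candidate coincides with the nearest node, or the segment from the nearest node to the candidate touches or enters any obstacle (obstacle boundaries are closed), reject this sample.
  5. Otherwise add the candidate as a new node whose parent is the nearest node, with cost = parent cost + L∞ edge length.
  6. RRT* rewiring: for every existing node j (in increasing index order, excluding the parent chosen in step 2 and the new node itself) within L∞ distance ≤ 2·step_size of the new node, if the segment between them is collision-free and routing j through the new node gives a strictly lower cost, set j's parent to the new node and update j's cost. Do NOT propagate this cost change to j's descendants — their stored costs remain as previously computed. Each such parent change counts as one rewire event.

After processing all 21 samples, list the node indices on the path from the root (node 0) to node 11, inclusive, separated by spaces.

1. q=(15,19) nearest=0 d=18 new=(4,3) → add node 1 parent=0 cost=2
2. q=(24,5) nearest=1 d=20 new=(6,5) → add node 2 parent=1 cost=4
3. q=(5,8) nearest=2 d=3 new=(5,7) → add node 3 parent=2 cost=6
4. q=(27,0) nearest=2 d=21 new=(8,3) → add node 4 parent=2 cost=6
5. q=(3,22) nearest=3 d=15 new=(3,9) → add node 5 parent=3 cost=8
6. q=(12,18) nearest=5 d=9 new=(5,11) → add node 6 parent=5 cost=10
7. q=(23,11) nearest=4 d=15 new=(10,5) → blocked by [10,12]×[3,9], reject
8. q=(44,5) nearest=4 d=36 new=(10,5) → blocked by [10,12]×[3,9], reject
9. q=(39,16) nearest=4 d=31 new=(10,5) → blocked by [10,12]×[3,9], reject
10. q=(42,23) nearest=4 d=34 new=(10,5) → blocked by [10,12]×[3,9], reject
11. q=(26,16) nearest=4 d=18 new=(10,5) → blocked by [10,12]×[3,9], reject
12. q=(39,15) nearest=4 d=31 new=(10,5) → blocked by [10,12]×[3,9], reject
13. q=(38,0) nearest=4 d=30 new=(10,1) → add node 7 parent=4 cost=8
14. q=(1,20) nearest=6 d=9 new=(3,13) → add node 8 parent=6 cost=12
15. q=(41,21) nearest=7 d=31 new=(12,3) → blocked by [10,12]×[3,9], reject
16. q=(45,9) nearest=7 d=35 new=(12,3) → blocked by [10,12]×[3,9], reject
17. q=(42,16) nearest=7 d=32 new=(12,3) → blocked by [10,12]×[3,9], reject
18. q=(10,12) nearest=3 d=5 new=(7,9) → add node 9 parent=3 cost=8
19. q=(10,2) nearest=7 d=1 new=(10,2) → add node 10 parent=7 cost=9
20. q=(7,20) nearest=8 d=7 new=(5,15) → add node 11 parent=8 cost=14
21. q=(39,13) nearest=7 d=29 new=(12,3) → blocked by [10,12]×[3,9], reject

Path: 0 1 2 3 5 6 8 11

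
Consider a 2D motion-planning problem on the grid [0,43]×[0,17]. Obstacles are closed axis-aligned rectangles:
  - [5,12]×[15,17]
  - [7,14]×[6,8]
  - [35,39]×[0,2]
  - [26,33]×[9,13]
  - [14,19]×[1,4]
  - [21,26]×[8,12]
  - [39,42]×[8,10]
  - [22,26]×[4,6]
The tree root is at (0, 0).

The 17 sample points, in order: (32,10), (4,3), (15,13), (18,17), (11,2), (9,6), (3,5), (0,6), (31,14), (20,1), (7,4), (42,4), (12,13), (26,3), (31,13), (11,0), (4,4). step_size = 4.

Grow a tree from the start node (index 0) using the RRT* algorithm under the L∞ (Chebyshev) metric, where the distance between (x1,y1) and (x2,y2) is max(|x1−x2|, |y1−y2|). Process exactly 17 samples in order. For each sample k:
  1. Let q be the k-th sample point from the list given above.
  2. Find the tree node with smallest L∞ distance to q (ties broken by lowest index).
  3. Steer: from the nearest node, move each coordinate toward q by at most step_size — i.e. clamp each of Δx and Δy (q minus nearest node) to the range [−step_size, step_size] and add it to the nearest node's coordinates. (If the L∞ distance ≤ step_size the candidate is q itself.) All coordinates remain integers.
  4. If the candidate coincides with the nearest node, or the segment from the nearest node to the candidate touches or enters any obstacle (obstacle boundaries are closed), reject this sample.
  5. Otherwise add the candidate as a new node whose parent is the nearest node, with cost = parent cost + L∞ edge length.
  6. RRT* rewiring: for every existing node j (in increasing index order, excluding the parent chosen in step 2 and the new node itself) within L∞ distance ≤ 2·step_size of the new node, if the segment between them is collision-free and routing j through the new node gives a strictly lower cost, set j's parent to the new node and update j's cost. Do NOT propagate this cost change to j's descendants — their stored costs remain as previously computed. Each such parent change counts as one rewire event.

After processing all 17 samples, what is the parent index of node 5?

Parent of node 5: 4

1. q=(32,10) nearest=0 d=32 new=(4,4) → add node 1 parent=0 cost=4
2. q=(4,3) nearest=1 d=1 new=(4,3) → add node 2 parent=1 cost=5
3. q=(15,13) nearest=1 d=11 new=(8,8) → blocked by [7,14]×[6,8], reject
4. q=(18,17) nearest=1 d=14 new=(8,8) → blocked by [7,14]×[6,8], reject
5. q=(11,2) nearest=1 d=7 new=(8,2) → add node 3 parent=1 cost=8
6. q=(9,6) nearest=3 d=4 new=(9,6) → blocked by [7,14]×[6,8], reject
7. q=(3,5) nearest=1 d=1 new=(3,5) → add node 4 parent=1 cost=5
8. q=(0,6) nearest=4 d=3 new=(0,6) → add node 5 parent=4 cost=8
9. q=(31,14) nearest=3 d=23 new=(12,6) → blocked by [7,14]×[6,8], reject
10. q=(20,1) nearest=3 d=12 new=(12,1) → add node 6 parent=3 cost=12
11. q=(7,4) nearest=3 d=2 new=(7,4) → add node 7 parent=3 cost=10
12. q=(42,4) nearest=6 d=30 new=(16,4) → blocked by [14,19]×[1,4], reject
13. q=(12,13) nearest=1 d=9 new=(8,8) → blocked by [7,14]×[6,8], reject
14. q=(26,3) nearest=6 d=14 new=(16,3) → blocked by [14,19]×[1,4], reject
15. q=(31,13) nearest=6 d=19 new=(16,5) → blocked by [14,19]×[1,4], reject
16. q=(11,0) nearest=6 d=1 new=(11,0) → add node 8 parent=6 cost=13
17. q=(4,4) nearest=1 d=0 → coincident, reject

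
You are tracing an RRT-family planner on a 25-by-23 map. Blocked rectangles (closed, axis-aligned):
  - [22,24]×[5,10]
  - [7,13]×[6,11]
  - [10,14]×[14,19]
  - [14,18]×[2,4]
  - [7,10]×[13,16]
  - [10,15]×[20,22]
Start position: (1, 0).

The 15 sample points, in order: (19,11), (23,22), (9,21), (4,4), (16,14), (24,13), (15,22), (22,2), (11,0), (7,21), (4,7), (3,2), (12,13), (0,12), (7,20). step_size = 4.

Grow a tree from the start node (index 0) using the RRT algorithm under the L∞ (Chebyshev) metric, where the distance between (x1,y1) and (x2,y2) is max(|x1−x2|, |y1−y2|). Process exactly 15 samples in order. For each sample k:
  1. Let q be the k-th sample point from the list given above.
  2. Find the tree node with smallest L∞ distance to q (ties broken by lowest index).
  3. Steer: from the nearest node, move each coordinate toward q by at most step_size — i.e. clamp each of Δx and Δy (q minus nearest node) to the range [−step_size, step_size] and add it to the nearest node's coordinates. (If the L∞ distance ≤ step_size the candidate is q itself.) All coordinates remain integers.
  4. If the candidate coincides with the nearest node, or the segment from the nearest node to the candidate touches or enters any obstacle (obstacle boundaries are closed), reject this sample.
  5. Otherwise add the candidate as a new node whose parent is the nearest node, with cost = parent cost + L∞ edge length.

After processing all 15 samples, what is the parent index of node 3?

1. q=(19,11) nearest=0 d=18 new=(5,4) → add node 1 parent=0 cost=4
2. q=(23,22) nearest=1 d=18 new=(9,8) → blocked by [7,13]×[6,11], reject
3. q=(9,21) nearest=1 d=17 new=(9,8) → blocked by [7,13]×[6,11], reject
4. q=(4,4) nearest=1 d=1 new=(4,4) → add node 2 parent=1 cost=5
5. q=(16,14) nearest=1 d=11 new=(9,8) → blocked by [7,13]×[6,11], reject
6. q=(24,13) nearest=1 d=19 new=(9,8) → blocked by [7,13]×[6,11], reject
7. q=(15,22) nearest=1 d=18 new=(9,8) → blocked by [7,13]×[6,11], reject
8. q=(22,2) nearest=1 d=17 new=(9,2) → add node 3 parent=1 cost=8
9. q=(11,0) nearest=3 d=2 new=(11,0) → add node 4 parent=3 cost=10
10. q=(7,21) nearest=1 d=17 new=(7,8) → blocked by [7,13]×[6,11], reject
11. q=(4,7) nearest=1 d=3 new=(4,7) → add node 5 parent=1 cost=7
12. q=(3,2) nearest=0 d=2 new=(3,2) → add node 6 parent=0 cost=2
13. q=(12,13) nearest=5 d=8 new=(8,11) → blocked by [7,13]×[6,11], reject
14. q=(0,12) nearest=5 d=5 new=(0,11) → add node 7 parent=5 cost=11
15. q=(7,20) nearest=7 d=9 new=(4,15) → add node 8 parent=7 cost=15

Parent of node 3: 1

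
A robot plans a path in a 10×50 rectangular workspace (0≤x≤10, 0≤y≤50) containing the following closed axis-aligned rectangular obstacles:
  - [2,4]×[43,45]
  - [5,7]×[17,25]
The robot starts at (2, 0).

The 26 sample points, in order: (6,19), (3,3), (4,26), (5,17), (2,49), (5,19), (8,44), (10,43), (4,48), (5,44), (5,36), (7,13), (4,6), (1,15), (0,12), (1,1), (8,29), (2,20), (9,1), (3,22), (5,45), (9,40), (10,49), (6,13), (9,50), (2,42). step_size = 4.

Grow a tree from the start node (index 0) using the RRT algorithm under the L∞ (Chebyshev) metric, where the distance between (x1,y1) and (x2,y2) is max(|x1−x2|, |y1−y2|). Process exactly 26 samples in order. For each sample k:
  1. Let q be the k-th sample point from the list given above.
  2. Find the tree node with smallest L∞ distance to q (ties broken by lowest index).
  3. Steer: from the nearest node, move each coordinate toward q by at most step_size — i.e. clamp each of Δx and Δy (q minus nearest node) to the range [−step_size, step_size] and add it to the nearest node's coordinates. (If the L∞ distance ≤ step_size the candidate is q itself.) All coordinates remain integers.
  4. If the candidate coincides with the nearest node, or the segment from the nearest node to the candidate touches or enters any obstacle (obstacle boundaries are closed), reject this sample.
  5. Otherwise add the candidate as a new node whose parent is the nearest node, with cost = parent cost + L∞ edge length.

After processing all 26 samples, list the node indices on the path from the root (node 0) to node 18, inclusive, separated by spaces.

Path: 0 1 3 4 18

1. q=(6,19) nearest=0 d=19 new=(6,4) → add node 1 parent=0 cost=4
2. q=(3,3) nearest=0 d=3 new=(3,3) → add node 2 parent=0 cost=3
3. q=(4,26) nearest=1 d=22 new=(4,8) → add node 3 parent=1 cost=8
4. q=(5,17) nearest=3 d=9 new=(5,12) → add node 4 parent=3 cost=12
5. q=(2,49) nearest=4 d=37 new=(2,16) → add node 5 parent=4 cost=16
6. q=(5,19) nearest=5 d=3 new=(5,19) → blocked by [5,7]×[17,25], reject
7. q=(8,44) nearest=5 d=28 new=(6,20) → blocked by [5,7]×[17,25], reject
8. q=(10,43) nearest=5 d=27 new=(6,20) → blocked by [5,7]×[17,25], reject
9. q=(4,48) nearest=5 d=32 new=(4,20) → add node 6 parent=5 cost=20
10. q=(5,44) nearest=6 d=24 new=(5,24) → blocked by [5,7]×[17,25], reject
11. q=(5,36) nearest=6 d=16 new=(5,24) → blocked by [5,7]×[17,25], reject
12. q=(7,13) nearest=4 d=2 new=(7,13) → add node 7 parent=4 cost=14
13. q=(4,6) nearest=1 d=2 new=(4,6) → add node 8 parent=1 cost=6
14. q=(1,15) nearest=5 d=1 new=(1,15) → add node 9 parent=5 cost=17
15. q=(0,12) nearest=9 d=3 new=(0,12) → add node 10 parent=9 cost=20
16. q=(1,1) nearest=0 d=1 new=(1,1) → add node 11 parent=0 cost=1
17. q=(8,29) nearest=6 d=9 new=(8,24) → blocked by [5,7]×[17,25], reject
18. q=(2,20) nearest=6 d=2 new=(2,20) → add node 12 parent=6 cost=22
19. q=(9,1) nearest=1 d=3 new=(9,1) → add node 13 parent=1 cost=7
20. q=(3,22) nearest=6 d=2 new=(3,22) → add node 14 parent=6 cost=22
21. q=(5,45) nearest=14 d=23 new=(5,26) → add node 15 parent=14 cost=26
22. q=(9,40) nearest=15 d=14 new=(9,30) → add node 16 parent=15 cost=30
23. q=(10,49) nearest=16 d=19 new=(10,34) → add node 17 parent=16 cost=34
24. q=(6,13) nearest=4 d=1 new=(6,13) → add node 18 parent=4 cost=13
25. q=(9,50) nearest=17 d=16 new=(9,38) → add node 19 parent=17 cost=38
26. q=(2,42) nearest=19 d=7 new=(5,42) → add node 20 parent=19 cost=42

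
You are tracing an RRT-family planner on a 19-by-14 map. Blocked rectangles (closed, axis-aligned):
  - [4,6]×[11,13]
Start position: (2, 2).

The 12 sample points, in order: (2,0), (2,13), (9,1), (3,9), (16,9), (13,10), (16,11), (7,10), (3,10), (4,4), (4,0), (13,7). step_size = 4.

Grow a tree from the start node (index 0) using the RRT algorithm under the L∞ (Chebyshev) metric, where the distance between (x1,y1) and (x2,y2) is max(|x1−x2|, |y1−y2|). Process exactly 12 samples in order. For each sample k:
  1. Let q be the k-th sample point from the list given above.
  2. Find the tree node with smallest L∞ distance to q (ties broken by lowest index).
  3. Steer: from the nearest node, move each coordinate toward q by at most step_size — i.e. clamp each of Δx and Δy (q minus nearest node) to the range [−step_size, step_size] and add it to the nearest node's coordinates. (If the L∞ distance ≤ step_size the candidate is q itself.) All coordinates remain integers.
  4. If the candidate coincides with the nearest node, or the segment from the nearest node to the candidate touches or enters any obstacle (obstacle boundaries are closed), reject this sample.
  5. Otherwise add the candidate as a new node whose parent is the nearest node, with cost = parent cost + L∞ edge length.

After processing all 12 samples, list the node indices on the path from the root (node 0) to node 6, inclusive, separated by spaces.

Path: 0 3 5 6

1. q=(2,0) nearest=0 d=2 new=(2,0) → add node 1 parent=0 cost=2
2. q=(2,13) nearest=0 d=11 new=(2,6) → add node 2 parent=0 cost=4
3. q=(9,1) nearest=0 d=7 new=(6,1) → add node 3 parent=0 cost=4
4. q=(3,9) nearest=2 d=3 new=(3,9) → add node 4 parent=2 cost=7
5. q=(16,9) nearest=3 d=10 new=(10,5) → add node 5 parent=3 cost=8
6. q=(13,10) nearest=5 d=5 new=(13,9) → add node 6 parent=5 cost=12
7. q=(16,11) nearest=6 d=3 new=(16,11) → add node 7 parent=6 cost=15
8. q=(7,10) nearest=4 d=4 new=(7,10) → add node 8 parent=4 cost=11
9. q=(3,10) nearest=4 d=1 new=(3,10) → add node 9 parent=4 cost=8
10. q=(4,4) nearest=0 d=2 new=(4,4) → add node 10 parent=0 cost=2
11. q=(4,0) nearest=0 d=2 new=(4,0) → add node 11 parent=0 cost=2
12. q=(13,7) nearest=6 d=2 new=(13,7) → add node 12 parent=6 cost=14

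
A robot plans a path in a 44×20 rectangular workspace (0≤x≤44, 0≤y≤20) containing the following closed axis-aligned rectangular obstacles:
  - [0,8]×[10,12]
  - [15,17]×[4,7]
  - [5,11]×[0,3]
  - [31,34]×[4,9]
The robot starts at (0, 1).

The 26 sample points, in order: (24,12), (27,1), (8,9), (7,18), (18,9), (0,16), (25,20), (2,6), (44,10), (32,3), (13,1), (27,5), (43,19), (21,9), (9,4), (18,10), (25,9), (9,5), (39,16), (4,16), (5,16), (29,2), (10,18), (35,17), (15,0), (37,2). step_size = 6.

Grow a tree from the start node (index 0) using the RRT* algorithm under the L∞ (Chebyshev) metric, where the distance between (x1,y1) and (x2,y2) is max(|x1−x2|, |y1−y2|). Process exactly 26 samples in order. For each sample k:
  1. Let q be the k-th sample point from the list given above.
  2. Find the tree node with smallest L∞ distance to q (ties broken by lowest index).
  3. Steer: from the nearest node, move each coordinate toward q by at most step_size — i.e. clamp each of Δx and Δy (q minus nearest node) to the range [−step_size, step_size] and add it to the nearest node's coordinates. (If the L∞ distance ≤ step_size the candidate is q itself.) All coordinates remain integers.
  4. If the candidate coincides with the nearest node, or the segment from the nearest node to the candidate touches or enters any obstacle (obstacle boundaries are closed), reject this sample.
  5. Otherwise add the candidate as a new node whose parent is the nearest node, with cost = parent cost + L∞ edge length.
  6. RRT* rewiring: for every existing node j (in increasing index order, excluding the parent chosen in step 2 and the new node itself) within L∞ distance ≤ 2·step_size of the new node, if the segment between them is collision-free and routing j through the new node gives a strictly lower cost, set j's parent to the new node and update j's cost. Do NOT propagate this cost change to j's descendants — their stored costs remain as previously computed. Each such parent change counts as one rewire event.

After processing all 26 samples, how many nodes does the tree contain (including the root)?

Node count: 17

1. q=(24,12) nearest=0 d=24 new=(6,7) → add node 1 parent=0 cost=6
2. q=(27,1) nearest=1 d=21 new=(12,1) → blocked by [5,11]×[0,3], reject
3. q=(8,9) nearest=1 d=2 new=(8,9) → add node 2 parent=1 cost=8
4. q=(7,18) nearest=2 d=9 new=(7,15) → blocked by [0,8]×[10,12], reject
5. q=(18,9) nearest=2 d=10 new=(14,9) → add node 3 parent=2 cost=14
6. q=(0,16) nearest=2 d=8 new=(2,15) → blocked by [0,8]×[10,12], reject
7. q=(25,20) nearest=3 d=11 new=(20,15) → add node 4 parent=3 cost=20
8. q=(2,6) nearest=1 d=4 new=(2,6) → add node 5 parent=1 cost=10
9. q=(44,10) nearest=4 d=24 new=(26,10) → add node 6 parent=4 cost=26
10. q=(32,3) nearest=6 d=7 new=(32,4) → blocked by [31,34]×[4,9], reject
11. q=(13,1) nearest=1 d=7 new=(12,1) → blocked by [5,11]×[0,3], reject
12. q=(27,5) nearest=6 d=5 new=(27,5) → add node 7 parent=6 cost=31
13. q=(43,19) nearest=7 d=16 new=(33,11) → blocked by [31,34]×[4,9], reject
14. q=(21,9) nearest=6 d=5 new=(21,9) → add node 8 parent=6 cost=31
15. q=(9,4) nearest=1 d=3 new=(9,4) → add node 9 parent=1 cost=9
16. q=(18,10) nearest=8 d=3 new=(18,10) → add node 10 parent=8 cost=34
17. q=(25,9) nearest=6 d=1 new=(25,9) → add node 11 parent=6 cost=27
18. q=(9,5) nearest=9 d=1 new=(9,5) → add node 12 parent=9 cost=10; rewire 10→12 (19<34)
19. q=(39,16) nearest=7 d=12 new=(33,11) → blocked by [31,34]×[4,9], reject
20. q=(4,16) nearest=2 d=7 new=(4,15) → blocked by [0,8]×[10,12], reject
21. q=(5,16) nearest=2 d=7 new=(5,15) → blocked by [0,8]×[10,12], reject
22. q=(29,2) nearest=7 d=3 new=(29,2) → add node 13 parent=7 cost=34
23. q=(10,18) nearest=10 d=8 new=(12,16) → add node 14 parent=10 cost=25
24. q=(35,17) nearest=6 d=9 new=(32,16) → add node 15 parent=6 cost=32
25. q=(15,0) nearest=9 d=6 new=(15,0) → blocked by [5,11]×[0,3], reject
26. q=(37,2) nearest=13 d=8 new=(35,2) → add node 16 parent=13 cost=40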